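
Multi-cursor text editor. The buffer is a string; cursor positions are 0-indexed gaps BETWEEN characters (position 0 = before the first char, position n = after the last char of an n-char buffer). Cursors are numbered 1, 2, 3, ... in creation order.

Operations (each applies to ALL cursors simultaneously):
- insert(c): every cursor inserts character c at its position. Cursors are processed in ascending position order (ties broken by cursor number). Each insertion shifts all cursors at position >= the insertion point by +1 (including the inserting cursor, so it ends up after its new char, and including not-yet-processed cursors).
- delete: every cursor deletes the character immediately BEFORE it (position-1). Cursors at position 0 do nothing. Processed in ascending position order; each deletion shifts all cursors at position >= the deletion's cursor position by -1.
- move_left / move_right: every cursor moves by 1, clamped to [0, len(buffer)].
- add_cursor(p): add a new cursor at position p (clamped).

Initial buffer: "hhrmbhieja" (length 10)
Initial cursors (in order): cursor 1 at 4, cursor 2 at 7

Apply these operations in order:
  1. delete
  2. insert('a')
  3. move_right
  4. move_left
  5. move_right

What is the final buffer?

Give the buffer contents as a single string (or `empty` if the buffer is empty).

After op 1 (delete): buffer="hhrbheja" (len 8), cursors c1@3 c2@5, authorship ........
After op 2 (insert('a')): buffer="hhrabhaeja" (len 10), cursors c1@4 c2@7, authorship ...1..2...
After op 3 (move_right): buffer="hhrabhaeja" (len 10), cursors c1@5 c2@8, authorship ...1..2...
After op 4 (move_left): buffer="hhrabhaeja" (len 10), cursors c1@4 c2@7, authorship ...1..2...
After op 5 (move_right): buffer="hhrabhaeja" (len 10), cursors c1@5 c2@8, authorship ...1..2...

Answer: hhrabhaeja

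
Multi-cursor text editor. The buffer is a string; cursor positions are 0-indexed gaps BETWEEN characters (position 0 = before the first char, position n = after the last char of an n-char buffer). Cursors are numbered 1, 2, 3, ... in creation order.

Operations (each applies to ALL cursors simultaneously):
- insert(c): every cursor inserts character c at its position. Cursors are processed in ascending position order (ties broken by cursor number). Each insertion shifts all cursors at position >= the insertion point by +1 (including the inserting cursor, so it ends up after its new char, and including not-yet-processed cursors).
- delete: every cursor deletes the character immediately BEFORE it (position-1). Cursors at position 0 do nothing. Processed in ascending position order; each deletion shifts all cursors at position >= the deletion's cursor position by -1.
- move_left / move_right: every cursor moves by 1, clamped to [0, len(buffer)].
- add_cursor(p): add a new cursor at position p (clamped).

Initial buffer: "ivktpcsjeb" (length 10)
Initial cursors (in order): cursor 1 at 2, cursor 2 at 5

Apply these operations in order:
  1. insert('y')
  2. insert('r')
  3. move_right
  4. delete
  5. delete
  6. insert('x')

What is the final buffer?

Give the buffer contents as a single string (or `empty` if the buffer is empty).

After op 1 (insert('y')): buffer="ivyktpycsjeb" (len 12), cursors c1@3 c2@7, authorship ..1...2.....
After op 2 (insert('r')): buffer="ivyrktpyrcsjeb" (len 14), cursors c1@4 c2@9, authorship ..11...22.....
After op 3 (move_right): buffer="ivyrktpyrcsjeb" (len 14), cursors c1@5 c2@10, authorship ..11...22.....
After op 4 (delete): buffer="ivyrtpyrsjeb" (len 12), cursors c1@4 c2@8, authorship ..11..22....
After op 5 (delete): buffer="ivytpysjeb" (len 10), cursors c1@3 c2@6, authorship ..1..2....
After op 6 (insert('x')): buffer="ivyxtpyxsjeb" (len 12), cursors c1@4 c2@8, authorship ..11..22....

Answer: ivyxtpyxsjeb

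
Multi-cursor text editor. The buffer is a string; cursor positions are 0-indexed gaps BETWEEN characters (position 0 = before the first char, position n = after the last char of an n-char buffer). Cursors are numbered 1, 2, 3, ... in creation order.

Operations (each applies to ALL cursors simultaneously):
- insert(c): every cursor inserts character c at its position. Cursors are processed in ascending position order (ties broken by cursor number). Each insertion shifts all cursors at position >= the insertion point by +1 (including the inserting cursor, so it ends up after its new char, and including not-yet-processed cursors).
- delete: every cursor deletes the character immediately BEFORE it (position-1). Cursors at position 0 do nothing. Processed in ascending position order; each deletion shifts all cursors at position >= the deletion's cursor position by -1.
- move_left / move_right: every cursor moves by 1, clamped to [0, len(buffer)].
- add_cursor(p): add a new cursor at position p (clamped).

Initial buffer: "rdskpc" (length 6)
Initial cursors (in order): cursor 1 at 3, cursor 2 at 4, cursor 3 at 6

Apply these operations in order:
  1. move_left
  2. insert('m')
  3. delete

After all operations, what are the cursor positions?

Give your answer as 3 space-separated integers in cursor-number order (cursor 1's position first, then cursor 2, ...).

After op 1 (move_left): buffer="rdskpc" (len 6), cursors c1@2 c2@3 c3@5, authorship ......
After op 2 (insert('m')): buffer="rdmsmkpmc" (len 9), cursors c1@3 c2@5 c3@8, authorship ..1.2..3.
After op 3 (delete): buffer="rdskpc" (len 6), cursors c1@2 c2@3 c3@5, authorship ......

Answer: 2 3 5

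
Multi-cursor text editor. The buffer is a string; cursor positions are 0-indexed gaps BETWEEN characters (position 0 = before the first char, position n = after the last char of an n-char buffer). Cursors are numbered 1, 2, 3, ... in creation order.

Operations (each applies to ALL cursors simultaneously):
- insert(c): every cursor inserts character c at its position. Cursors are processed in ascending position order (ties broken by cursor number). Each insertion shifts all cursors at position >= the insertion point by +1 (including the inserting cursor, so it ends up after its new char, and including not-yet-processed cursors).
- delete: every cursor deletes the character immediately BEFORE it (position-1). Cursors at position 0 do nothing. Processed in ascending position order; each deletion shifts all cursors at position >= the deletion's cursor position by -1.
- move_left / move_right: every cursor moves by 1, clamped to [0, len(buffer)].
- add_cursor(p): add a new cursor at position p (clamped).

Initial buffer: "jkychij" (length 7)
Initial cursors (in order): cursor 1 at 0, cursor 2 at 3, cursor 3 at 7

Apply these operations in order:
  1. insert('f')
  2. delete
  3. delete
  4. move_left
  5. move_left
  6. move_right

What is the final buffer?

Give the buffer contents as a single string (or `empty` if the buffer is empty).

After op 1 (insert('f')): buffer="fjkyfchijf" (len 10), cursors c1@1 c2@5 c3@10, authorship 1...2....3
After op 2 (delete): buffer="jkychij" (len 7), cursors c1@0 c2@3 c3@7, authorship .......
After op 3 (delete): buffer="jkchi" (len 5), cursors c1@0 c2@2 c3@5, authorship .....
After op 4 (move_left): buffer="jkchi" (len 5), cursors c1@0 c2@1 c3@4, authorship .....
After op 5 (move_left): buffer="jkchi" (len 5), cursors c1@0 c2@0 c3@3, authorship .....
After op 6 (move_right): buffer="jkchi" (len 5), cursors c1@1 c2@1 c3@4, authorship .....

Answer: jkchi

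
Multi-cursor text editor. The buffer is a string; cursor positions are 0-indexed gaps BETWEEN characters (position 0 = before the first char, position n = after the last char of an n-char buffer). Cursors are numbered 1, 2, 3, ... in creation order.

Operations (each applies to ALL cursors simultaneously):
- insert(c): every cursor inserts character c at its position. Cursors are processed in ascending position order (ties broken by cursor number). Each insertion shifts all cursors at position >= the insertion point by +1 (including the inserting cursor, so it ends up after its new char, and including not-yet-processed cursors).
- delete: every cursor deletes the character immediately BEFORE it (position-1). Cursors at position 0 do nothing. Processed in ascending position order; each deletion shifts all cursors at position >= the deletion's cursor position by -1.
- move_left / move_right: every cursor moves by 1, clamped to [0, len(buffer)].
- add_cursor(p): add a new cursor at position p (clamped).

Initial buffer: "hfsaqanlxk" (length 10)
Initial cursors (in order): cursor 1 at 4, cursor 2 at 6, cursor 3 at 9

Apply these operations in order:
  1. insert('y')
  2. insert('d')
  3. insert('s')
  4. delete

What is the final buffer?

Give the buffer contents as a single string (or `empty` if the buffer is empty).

Answer: hfsaydqaydnlxydk

Derivation:
After op 1 (insert('y')): buffer="hfsayqaynlxyk" (len 13), cursors c1@5 c2@8 c3@12, authorship ....1..2...3.
After op 2 (insert('d')): buffer="hfsaydqaydnlxydk" (len 16), cursors c1@6 c2@10 c3@15, authorship ....11..22...33.
After op 3 (insert('s')): buffer="hfsaydsqaydsnlxydsk" (len 19), cursors c1@7 c2@12 c3@18, authorship ....111..222...333.
After op 4 (delete): buffer="hfsaydqaydnlxydk" (len 16), cursors c1@6 c2@10 c3@15, authorship ....11..22...33.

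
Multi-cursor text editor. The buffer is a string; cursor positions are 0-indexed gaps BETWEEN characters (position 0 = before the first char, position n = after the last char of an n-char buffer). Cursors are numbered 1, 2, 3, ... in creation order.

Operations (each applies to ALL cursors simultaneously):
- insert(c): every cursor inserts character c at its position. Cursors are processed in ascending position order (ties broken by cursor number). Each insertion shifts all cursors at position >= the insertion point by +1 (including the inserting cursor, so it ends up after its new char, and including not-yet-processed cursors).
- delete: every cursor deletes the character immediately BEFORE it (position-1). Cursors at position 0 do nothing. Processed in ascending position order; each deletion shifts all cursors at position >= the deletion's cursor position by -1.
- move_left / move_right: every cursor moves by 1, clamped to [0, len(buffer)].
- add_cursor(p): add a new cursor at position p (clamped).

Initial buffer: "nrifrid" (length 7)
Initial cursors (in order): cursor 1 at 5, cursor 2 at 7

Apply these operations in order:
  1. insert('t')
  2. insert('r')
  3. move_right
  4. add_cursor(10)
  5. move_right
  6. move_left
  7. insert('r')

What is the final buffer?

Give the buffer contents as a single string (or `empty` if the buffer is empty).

After op 1 (insert('t')): buffer="nrifrtidt" (len 9), cursors c1@6 c2@9, authorship .....1..2
After op 2 (insert('r')): buffer="nrifrtridtr" (len 11), cursors c1@7 c2@11, authorship .....11..22
After op 3 (move_right): buffer="nrifrtridtr" (len 11), cursors c1@8 c2@11, authorship .....11..22
After op 4 (add_cursor(10)): buffer="nrifrtridtr" (len 11), cursors c1@8 c3@10 c2@11, authorship .....11..22
After op 5 (move_right): buffer="nrifrtridtr" (len 11), cursors c1@9 c2@11 c3@11, authorship .....11..22
After op 6 (move_left): buffer="nrifrtridtr" (len 11), cursors c1@8 c2@10 c3@10, authorship .....11..22
After op 7 (insert('r')): buffer="nrifrtrirdtrrr" (len 14), cursors c1@9 c2@13 c3@13, authorship .....11.1.2232

Answer: nrifrtrirdtrrr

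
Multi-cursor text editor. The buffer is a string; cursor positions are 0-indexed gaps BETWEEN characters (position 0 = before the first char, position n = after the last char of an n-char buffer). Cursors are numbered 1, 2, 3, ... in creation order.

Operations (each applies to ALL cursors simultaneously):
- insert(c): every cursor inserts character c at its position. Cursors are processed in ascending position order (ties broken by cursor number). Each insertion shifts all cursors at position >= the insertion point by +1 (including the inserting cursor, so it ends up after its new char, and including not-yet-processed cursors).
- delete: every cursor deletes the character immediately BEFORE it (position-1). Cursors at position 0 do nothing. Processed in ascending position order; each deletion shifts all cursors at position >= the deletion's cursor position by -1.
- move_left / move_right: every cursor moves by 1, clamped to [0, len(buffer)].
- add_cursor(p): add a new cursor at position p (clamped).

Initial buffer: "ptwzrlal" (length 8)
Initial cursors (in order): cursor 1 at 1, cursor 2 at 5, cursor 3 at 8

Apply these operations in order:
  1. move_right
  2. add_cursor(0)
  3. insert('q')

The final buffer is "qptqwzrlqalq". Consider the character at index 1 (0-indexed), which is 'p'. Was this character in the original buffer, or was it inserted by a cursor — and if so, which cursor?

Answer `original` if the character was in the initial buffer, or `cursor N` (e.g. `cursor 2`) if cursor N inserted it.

After op 1 (move_right): buffer="ptwzrlal" (len 8), cursors c1@2 c2@6 c3@8, authorship ........
After op 2 (add_cursor(0)): buffer="ptwzrlal" (len 8), cursors c4@0 c1@2 c2@6 c3@8, authorship ........
After op 3 (insert('q')): buffer="qptqwzrlqalq" (len 12), cursors c4@1 c1@4 c2@9 c3@12, authorship 4..1....2..3
Authorship (.=original, N=cursor N): 4 . . 1 . . . . 2 . . 3
Index 1: author = original

Answer: original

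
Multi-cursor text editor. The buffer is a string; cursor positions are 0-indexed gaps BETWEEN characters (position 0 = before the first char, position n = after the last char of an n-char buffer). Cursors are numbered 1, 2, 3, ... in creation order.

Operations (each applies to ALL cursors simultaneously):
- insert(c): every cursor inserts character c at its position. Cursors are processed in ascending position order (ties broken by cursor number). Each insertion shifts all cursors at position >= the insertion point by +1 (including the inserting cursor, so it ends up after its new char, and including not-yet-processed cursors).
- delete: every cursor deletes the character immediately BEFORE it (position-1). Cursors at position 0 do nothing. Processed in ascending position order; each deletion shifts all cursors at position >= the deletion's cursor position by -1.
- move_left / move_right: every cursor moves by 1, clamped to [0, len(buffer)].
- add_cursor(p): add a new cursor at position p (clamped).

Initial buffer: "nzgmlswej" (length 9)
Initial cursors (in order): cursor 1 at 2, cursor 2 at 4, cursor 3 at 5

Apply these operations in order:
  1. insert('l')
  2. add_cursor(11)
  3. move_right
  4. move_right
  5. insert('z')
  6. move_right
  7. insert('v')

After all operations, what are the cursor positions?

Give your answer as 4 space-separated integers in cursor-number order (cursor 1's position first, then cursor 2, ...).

Answer: 8 13 17 20

Derivation:
After op 1 (insert('l')): buffer="nzlgmlllswej" (len 12), cursors c1@3 c2@6 c3@8, authorship ..1..2.3....
After op 2 (add_cursor(11)): buffer="nzlgmlllswej" (len 12), cursors c1@3 c2@6 c3@8 c4@11, authorship ..1..2.3....
After op 3 (move_right): buffer="nzlgmlllswej" (len 12), cursors c1@4 c2@7 c3@9 c4@12, authorship ..1..2.3....
After op 4 (move_right): buffer="nzlgmlllswej" (len 12), cursors c1@5 c2@8 c3@10 c4@12, authorship ..1..2.3....
After op 5 (insert('z')): buffer="nzlgmzlllzswzejz" (len 16), cursors c1@6 c2@10 c3@13 c4@16, authorship ..1..12.32..3..4
After op 6 (move_right): buffer="nzlgmzlllzswzejz" (len 16), cursors c1@7 c2@11 c3@14 c4@16, authorship ..1..12.32..3..4
After op 7 (insert('v')): buffer="nzlgmzlvllzsvwzevjzv" (len 20), cursors c1@8 c2@13 c3@17 c4@20, authorship ..1..121.32.2.3.3.44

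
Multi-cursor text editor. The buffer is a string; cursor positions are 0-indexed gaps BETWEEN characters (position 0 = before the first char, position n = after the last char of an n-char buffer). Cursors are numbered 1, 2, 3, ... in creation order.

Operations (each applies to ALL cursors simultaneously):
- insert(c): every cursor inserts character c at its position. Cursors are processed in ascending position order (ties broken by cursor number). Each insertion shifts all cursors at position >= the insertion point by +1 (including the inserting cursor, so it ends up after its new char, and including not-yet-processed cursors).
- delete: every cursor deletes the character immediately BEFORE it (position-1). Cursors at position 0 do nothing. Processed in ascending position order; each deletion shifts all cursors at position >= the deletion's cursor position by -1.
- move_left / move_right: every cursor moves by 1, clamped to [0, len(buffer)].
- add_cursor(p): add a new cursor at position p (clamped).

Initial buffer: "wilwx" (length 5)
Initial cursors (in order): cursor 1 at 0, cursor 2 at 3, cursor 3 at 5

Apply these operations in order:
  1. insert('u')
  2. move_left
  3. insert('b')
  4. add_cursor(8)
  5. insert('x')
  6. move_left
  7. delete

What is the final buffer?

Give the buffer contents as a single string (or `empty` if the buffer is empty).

After op 1 (insert('u')): buffer="uwiluwxu" (len 8), cursors c1@1 c2@5 c3@8, authorship 1...2..3
After op 2 (move_left): buffer="uwiluwxu" (len 8), cursors c1@0 c2@4 c3@7, authorship 1...2..3
After op 3 (insert('b')): buffer="buwilbuwxbu" (len 11), cursors c1@1 c2@6 c3@10, authorship 11...22..33
After op 4 (add_cursor(8)): buffer="buwilbuwxbu" (len 11), cursors c1@1 c2@6 c4@8 c3@10, authorship 11...22..33
After op 5 (insert('x')): buffer="bxuwilbxuwxxbxu" (len 15), cursors c1@2 c2@8 c4@11 c3@14, authorship 111...222.4.333
After op 6 (move_left): buffer="bxuwilbxuwxxbxu" (len 15), cursors c1@1 c2@7 c4@10 c3@13, authorship 111...222.4.333
After op 7 (delete): buffer="xuwilxuxxxu" (len 11), cursors c1@0 c2@5 c4@7 c3@9, authorship 11...224.33

Answer: xuwilxuxxxu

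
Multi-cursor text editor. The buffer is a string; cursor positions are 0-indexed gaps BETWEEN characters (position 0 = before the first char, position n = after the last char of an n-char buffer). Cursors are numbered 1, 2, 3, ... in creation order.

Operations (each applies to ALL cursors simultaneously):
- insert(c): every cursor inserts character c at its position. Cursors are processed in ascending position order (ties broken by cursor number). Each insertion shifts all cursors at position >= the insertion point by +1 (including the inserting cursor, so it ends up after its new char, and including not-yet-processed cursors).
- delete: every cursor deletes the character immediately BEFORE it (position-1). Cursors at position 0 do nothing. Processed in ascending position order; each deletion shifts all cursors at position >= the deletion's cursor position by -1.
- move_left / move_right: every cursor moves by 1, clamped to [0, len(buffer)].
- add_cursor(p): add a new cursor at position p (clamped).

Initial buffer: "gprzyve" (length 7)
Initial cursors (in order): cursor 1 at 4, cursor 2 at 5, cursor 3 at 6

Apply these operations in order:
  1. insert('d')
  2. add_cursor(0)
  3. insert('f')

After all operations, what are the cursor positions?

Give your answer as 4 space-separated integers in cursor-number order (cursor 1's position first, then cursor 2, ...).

Answer: 7 10 13 1

Derivation:
After op 1 (insert('d')): buffer="gprzdydvde" (len 10), cursors c1@5 c2@7 c3@9, authorship ....1.2.3.
After op 2 (add_cursor(0)): buffer="gprzdydvde" (len 10), cursors c4@0 c1@5 c2@7 c3@9, authorship ....1.2.3.
After op 3 (insert('f')): buffer="fgprzdfydfvdfe" (len 14), cursors c4@1 c1@7 c2@10 c3@13, authorship 4....11.22.33.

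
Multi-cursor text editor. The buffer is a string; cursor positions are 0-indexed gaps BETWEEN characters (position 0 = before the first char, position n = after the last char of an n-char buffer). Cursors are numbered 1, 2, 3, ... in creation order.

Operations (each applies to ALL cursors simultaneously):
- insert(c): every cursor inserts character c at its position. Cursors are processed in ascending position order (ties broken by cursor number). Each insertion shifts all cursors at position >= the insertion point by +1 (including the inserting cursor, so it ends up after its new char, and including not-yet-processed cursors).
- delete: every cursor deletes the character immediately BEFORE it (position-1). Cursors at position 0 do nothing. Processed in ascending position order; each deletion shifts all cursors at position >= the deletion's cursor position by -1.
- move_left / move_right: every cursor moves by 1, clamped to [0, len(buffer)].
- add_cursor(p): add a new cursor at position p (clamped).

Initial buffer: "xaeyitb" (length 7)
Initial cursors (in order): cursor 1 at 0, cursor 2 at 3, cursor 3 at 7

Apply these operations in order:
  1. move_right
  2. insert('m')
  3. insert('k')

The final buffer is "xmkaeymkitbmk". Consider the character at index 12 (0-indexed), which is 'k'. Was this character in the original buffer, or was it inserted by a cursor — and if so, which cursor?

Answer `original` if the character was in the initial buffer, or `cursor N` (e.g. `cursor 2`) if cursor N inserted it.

Answer: cursor 3

Derivation:
After op 1 (move_right): buffer="xaeyitb" (len 7), cursors c1@1 c2@4 c3@7, authorship .......
After op 2 (insert('m')): buffer="xmaeymitbm" (len 10), cursors c1@2 c2@6 c3@10, authorship .1...2...3
After op 3 (insert('k')): buffer="xmkaeymkitbmk" (len 13), cursors c1@3 c2@8 c3@13, authorship .11...22...33
Authorship (.=original, N=cursor N): . 1 1 . . . 2 2 . . . 3 3
Index 12: author = 3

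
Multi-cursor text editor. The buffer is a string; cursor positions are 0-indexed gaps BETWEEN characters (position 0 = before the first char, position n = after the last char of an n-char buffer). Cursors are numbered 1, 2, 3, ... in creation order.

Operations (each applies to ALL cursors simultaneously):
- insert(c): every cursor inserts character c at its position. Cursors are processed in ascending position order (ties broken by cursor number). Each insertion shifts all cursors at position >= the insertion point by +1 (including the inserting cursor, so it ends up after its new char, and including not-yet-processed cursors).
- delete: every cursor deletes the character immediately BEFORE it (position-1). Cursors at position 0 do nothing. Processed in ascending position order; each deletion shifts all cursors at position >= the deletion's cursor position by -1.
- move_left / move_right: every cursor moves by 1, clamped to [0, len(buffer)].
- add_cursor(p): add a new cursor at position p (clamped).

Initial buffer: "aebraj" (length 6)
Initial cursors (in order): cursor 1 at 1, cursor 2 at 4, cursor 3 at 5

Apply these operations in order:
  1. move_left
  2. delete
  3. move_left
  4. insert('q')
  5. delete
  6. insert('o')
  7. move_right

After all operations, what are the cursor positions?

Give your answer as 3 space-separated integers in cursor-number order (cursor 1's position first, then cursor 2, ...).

After op 1 (move_left): buffer="aebraj" (len 6), cursors c1@0 c2@3 c3@4, authorship ......
After op 2 (delete): buffer="aeaj" (len 4), cursors c1@0 c2@2 c3@2, authorship ....
After op 3 (move_left): buffer="aeaj" (len 4), cursors c1@0 c2@1 c3@1, authorship ....
After op 4 (insert('q')): buffer="qaqqeaj" (len 7), cursors c1@1 c2@4 c3@4, authorship 1.23...
After op 5 (delete): buffer="aeaj" (len 4), cursors c1@0 c2@1 c3@1, authorship ....
After op 6 (insert('o')): buffer="oaooeaj" (len 7), cursors c1@1 c2@4 c3@4, authorship 1.23...
After op 7 (move_right): buffer="oaooeaj" (len 7), cursors c1@2 c2@5 c3@5, authorship 1.23...

Answer: 2 5 5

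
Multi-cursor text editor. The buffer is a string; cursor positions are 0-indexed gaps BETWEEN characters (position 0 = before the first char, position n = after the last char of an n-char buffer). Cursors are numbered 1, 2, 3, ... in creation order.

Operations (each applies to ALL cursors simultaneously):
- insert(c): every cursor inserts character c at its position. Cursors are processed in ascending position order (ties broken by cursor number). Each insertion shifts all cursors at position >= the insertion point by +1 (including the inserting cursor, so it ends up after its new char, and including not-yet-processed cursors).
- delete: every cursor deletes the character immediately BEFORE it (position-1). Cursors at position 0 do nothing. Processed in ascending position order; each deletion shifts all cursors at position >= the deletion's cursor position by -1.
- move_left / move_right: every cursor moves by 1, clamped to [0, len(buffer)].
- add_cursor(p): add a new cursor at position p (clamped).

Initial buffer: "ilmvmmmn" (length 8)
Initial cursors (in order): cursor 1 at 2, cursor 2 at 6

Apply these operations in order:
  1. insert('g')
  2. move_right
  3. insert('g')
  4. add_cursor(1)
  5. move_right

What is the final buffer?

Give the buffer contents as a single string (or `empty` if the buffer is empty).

After op 1 (insert('g')): buffer="ilgmvmmgmn" (len 10), cursors c1@3 c2@8, authorship ..1....2..
After op 2 (move_right): buffer="ilgmvmmgmn" (len 10), cursors c1@4 c2@9, authorship ..1....2..
After op 3 (insert('g')): buffer="ilgmgvmmgmgn" (len 12), cursors c1@5 c2@11, authorship ..1.1...2.2.
After op 4 (add_cursor(1)): buffer="ilgmgvmmgmgn" (len 12), cursors c3@1 c1@5 c2@11, authorship ..1.1...2.2.
After op 5 (move_right): buffer="ilgmgvmmgmgn" (len 12), cursors c3@2 c1@6 c2@12, authorship ..1.1...2.2.

Answer: ilgmgvmmgmgn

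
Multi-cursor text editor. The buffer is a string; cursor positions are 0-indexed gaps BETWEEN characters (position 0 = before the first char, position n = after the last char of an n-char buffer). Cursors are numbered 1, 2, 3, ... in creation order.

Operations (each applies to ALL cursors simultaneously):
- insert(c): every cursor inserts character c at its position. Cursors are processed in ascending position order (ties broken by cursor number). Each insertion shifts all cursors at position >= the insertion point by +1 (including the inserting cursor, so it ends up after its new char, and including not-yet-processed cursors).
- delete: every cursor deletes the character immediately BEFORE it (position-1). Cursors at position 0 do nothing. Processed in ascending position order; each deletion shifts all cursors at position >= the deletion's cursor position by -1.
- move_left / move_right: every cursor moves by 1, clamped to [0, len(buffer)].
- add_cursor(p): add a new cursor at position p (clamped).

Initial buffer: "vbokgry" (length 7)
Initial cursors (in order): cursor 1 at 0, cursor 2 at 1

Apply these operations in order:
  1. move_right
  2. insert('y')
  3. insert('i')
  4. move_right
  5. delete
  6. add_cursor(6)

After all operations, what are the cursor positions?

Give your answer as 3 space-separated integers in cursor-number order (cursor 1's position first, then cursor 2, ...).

After op 1 (move_right): buffer="vbokgry" (len 7), cursors c1@1 c2@2, authorship .......
After op 2 (insert('y')): buffer="vybyokgry" (len 9), cursors c1@2 c2@4, authorship .1.2.....
After op 3 (insert('i')): buffer="vyibyiokgry" (len 11), cursors c1@3 c2@6, authorship .11.22.....
After op 4 (move_right): buffer="vyibyiokgry" (len 11), cursors c1@4 c2@7, authorship .11.22.....
After op 5 (delete): buffer="vyiyikgry" (len 9), cursors c1@3 c2@5, authorship .1122....
After op 6 (add_cursor(6)): buffer="vyiyikgry" (len 9), cursors c1@3 c2@5 c3@6, authorship .1122....

Answer: 3 5 6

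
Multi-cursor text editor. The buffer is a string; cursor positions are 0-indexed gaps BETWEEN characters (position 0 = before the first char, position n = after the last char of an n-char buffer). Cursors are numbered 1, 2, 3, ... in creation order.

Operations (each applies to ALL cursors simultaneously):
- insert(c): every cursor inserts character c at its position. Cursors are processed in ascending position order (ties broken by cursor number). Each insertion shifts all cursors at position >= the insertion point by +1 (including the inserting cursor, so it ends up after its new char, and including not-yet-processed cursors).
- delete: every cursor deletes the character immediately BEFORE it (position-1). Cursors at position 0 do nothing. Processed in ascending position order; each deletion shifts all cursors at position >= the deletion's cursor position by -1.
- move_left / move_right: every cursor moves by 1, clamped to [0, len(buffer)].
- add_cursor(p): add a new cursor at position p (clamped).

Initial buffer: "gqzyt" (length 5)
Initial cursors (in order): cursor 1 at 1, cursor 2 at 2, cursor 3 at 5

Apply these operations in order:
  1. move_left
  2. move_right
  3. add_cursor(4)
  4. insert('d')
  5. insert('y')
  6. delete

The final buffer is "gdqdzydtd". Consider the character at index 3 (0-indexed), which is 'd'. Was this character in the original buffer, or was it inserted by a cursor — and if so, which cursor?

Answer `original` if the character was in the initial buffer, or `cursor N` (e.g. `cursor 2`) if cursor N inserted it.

Answer: cursor 2

Derivation:
After op 1 (move_left): buffer="gqzyt" (len 5), cursors c1@0 c2@1 c3@4, authorship .....
After op 2 (move_right): buffer="gqzyt" (len 5), cursors c1@1 c2@2 c3@5, authorship .....
After op 3 (add_cursor(4)): buffer="gqzyt" (len 5), cursors c1@1 c2@2 c4@4 c3@5, authorship .....
After op 4 (insert('d')): buffer="gdqdzydtd" (len 9), cursors c1@2 c2@4 c4@7 c3@9, authorship .1.2..4.3
After op 5 (insert('y')): buffer="gdyqdyzydytdy" (len 13), cursors c1@3 c2@6 c4@10 c3@13, authorship .11.22..44.33
After op 6 (delete): buffer="gdqdzydtd" (len 9), cursors c1@2 c2@4 c4@7 c3@9, authorship .1.2..4.3
Authorship (.=original, N=cursor N): . 1 . 2 . . 4 . 3
Index 3: author = 2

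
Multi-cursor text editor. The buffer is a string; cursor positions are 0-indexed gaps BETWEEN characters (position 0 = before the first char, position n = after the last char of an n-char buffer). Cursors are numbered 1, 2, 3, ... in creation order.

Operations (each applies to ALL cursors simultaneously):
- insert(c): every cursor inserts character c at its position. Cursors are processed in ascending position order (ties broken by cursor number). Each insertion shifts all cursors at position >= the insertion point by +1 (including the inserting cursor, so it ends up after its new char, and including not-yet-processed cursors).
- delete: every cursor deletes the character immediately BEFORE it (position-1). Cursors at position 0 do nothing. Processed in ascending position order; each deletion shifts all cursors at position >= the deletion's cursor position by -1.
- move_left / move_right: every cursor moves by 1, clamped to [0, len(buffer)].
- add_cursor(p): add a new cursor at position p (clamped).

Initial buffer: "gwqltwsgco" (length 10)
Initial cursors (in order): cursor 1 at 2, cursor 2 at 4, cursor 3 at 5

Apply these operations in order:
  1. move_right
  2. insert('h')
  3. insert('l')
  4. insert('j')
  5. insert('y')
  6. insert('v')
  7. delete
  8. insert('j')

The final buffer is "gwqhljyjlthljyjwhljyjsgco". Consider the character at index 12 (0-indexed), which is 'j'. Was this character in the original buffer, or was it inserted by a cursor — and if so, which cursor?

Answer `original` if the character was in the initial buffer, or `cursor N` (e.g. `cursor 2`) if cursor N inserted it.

After op 1 (move_right): buffer="gwqltwsgco" (len 10), cursors c1@3 c2@5 c3@6, authorship ..........
After op 2 (insert('h')): buffer="gwqhlthwhsgco" (len 13), cursors c1@4 c2@7 c3@9, authorship ...1..2.3....
After op 3 (insert('l')): buffer="gwqhllthlwhlsgco" (len 16), cursors c1@5 c2@9 c3@12, authorship ...11..22.33....
After op 4 (insert('j')): buffer="gwqhljlthljwhljsgco" (len 19), cursors c1@6 c2@11 c3@15, authorship ...111..222.333....
After op 5 (insert('y')): buffer="gwqhljylthljywhljysgco" (len 22), cursors c1@7 c2@13 c3@18, authorship ...1111..2222.3333....
After op 6 (insert('v')): buffer="gwqhljyvlthljyvwhljyvsgco" (len 25), cursors c1@8 c2@15 c3@21, authorship ...11111..22222.33333....
After op 7 (delete): buffer="gwqhljylthljywhljysgco" (len 22), cursors c1@7 c2@13 c3@18, authorship ...1111..2222.3333....
After op 8 (insert('j')): buffer="gwqhljyjlthljyjwhljyjsgco" (len 25), cursors c1@8 c2@15 c3@21, authorship ...11111..22222.33333....
Authorship (.=original, N=cursor N): . . . 1 1 1 1 1 . . 2 2 2 2 2 . 3 3 3 3 3 . . . .
Index 12: author = 2

Answer: cursor 2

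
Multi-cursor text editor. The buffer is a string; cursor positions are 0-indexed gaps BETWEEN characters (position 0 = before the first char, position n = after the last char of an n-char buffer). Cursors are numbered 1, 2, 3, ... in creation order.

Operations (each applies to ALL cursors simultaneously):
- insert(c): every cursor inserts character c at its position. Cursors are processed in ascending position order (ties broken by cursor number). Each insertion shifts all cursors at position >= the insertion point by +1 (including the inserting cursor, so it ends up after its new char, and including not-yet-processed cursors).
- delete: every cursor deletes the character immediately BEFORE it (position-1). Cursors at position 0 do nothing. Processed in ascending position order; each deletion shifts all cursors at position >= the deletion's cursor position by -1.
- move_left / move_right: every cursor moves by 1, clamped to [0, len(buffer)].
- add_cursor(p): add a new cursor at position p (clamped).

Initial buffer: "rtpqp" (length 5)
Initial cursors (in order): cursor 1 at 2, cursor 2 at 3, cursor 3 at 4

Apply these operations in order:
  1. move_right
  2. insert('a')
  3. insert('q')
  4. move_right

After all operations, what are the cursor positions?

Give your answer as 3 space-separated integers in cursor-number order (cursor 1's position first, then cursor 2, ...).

After op 1 (move_right): buffer="rtpqp" (len 5), cursors c1@3 c2@4 c3@5, authorship .....
After op 2 (insert('a')): buffer="rtpaqapa" (len 8), cursors c1@4 c2@6 c3@8, authorship ...1.2.3
After op 3 (insert('q')): buffer="rtpaqqaqpaq" (len 11), cursors c1@5 c2@8 c3@11, authorship ...11.22.33
After op 4 (move_right): buffer="rtpaqqaqpaq" (len 11), cursors c1@6 c2@9 c3@11, authorship ...11.22.33

Answer: 6 9 11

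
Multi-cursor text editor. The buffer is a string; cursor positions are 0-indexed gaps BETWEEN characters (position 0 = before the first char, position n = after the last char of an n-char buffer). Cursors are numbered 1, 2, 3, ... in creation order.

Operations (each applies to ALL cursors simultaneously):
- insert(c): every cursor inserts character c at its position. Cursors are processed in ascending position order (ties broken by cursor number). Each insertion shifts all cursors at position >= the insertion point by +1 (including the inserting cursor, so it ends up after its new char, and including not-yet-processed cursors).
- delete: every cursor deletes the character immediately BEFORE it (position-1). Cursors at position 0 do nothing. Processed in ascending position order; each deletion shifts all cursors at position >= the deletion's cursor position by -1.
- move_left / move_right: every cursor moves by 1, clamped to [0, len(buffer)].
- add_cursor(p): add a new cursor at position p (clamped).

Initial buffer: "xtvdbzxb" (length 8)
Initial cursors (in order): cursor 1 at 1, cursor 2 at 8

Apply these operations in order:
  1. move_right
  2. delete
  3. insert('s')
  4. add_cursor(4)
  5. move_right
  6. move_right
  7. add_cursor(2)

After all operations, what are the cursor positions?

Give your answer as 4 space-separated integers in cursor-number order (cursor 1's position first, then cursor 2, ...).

Answer: 4 8 6 2

Derivation:
After op 1 (move_right): buffer="xtvdbzxb" (len 8), cursors c1@2 c2@8, authorship ........
After op 2 (delete): buffer="xvdbzx" (len 6), cursors c1@1 c2@6, authorship ......
After op 3 (insert('s')): buffer="xsvdbzxs" (len 8), cursors c1@2 c2@8, authorship .1.....2
After op 4 (add_cursor(4)): buffer="xsvdbzxs" (len 8), cursors c1@2 c3@4 c2@8, authorship .1.....2
After op 5 (move_right): buffer="xsvdbzxs" (len 8), cursors c1@3 c3@5 c2@8, authorship .1.....2
After op 6 (move_right): buffer="xsvdbzxs" (len 8), cursors c1@4 c3@6 c2@8, authorship .1.....2
After op 7 (add_cursor(2)): buffer="xsvdbzxs" (len 8), cursors c4@2 c1@4 c3@6 c2@8, authorship .1.....2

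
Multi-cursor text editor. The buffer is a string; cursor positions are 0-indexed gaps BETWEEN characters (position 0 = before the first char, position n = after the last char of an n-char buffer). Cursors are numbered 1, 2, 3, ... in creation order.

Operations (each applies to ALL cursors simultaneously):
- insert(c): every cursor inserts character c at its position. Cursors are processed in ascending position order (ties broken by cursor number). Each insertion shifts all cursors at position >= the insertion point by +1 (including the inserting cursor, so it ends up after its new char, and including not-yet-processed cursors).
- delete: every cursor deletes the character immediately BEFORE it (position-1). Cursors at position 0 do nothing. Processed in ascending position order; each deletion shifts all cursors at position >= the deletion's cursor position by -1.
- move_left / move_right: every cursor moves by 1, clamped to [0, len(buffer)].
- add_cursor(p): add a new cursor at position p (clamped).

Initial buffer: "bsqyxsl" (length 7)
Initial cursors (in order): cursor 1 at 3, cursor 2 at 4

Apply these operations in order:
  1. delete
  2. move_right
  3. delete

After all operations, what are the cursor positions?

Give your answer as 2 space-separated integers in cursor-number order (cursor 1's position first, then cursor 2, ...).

Answer: 1 1

Derivation:
After op 1 (delete): buffer="bsxsl" (len 5), cursors c1@2 c2@2, authorship .....
After op 2 (move_right): buffer="bsxsl" (len 5), cursors c1@3 c2@3, authorship .....
After op 3 (delete): buffer="bsl" (len 3), cursors c1@1 c2@1, authorship ...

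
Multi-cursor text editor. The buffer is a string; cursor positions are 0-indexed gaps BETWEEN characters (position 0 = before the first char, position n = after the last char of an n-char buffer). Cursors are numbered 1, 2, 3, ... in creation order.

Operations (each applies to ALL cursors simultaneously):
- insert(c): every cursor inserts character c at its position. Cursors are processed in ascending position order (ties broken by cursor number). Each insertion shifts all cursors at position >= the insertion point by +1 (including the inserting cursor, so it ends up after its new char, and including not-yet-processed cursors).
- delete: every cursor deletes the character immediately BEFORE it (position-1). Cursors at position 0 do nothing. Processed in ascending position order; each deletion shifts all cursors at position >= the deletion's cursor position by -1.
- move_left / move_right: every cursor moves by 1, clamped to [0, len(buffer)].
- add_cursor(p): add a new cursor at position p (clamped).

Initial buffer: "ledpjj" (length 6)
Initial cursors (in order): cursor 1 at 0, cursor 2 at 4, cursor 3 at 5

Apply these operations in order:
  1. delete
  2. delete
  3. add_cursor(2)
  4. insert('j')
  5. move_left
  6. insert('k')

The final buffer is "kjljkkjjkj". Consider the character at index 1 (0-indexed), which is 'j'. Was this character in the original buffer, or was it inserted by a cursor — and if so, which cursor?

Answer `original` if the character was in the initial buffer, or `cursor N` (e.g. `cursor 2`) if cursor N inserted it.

After op 1 (delete): buffer="ledj" (len 4), cursors c1@0 c2@3 c3@3, authorship ....
After op 2 (delete): buffer="lj" (len 2), cursors c1@0 c2@1 c3@1, authorship ..
After op 3 (add_cursor(2)): buffer="lj" (len 2), cursors c1@0 c2@1 c3@1 c4@2, authorship ..
After op 4 (insert('j')): buffer="jljjjj" (len 6), cursors c1@1 c2@4 c3@4 c4@6, authorship 1.23.4
After op 5 (move_left): buffer="jljjjj" (len 6), cursors c1@0 c2@3 c3@3 c4@5, authorship 1.23.4
After op 6 (insert('k')): buffer="kjljkkjjkj" (len 10), cursors c1@1 c2@6 c3@6 c4@9, authorship 11.2233.44
Authorship (.=original, N=cursor N): 1 1 . 2 2 3 3 . 4 4
Index 1: author = 1

Answer: cursor 1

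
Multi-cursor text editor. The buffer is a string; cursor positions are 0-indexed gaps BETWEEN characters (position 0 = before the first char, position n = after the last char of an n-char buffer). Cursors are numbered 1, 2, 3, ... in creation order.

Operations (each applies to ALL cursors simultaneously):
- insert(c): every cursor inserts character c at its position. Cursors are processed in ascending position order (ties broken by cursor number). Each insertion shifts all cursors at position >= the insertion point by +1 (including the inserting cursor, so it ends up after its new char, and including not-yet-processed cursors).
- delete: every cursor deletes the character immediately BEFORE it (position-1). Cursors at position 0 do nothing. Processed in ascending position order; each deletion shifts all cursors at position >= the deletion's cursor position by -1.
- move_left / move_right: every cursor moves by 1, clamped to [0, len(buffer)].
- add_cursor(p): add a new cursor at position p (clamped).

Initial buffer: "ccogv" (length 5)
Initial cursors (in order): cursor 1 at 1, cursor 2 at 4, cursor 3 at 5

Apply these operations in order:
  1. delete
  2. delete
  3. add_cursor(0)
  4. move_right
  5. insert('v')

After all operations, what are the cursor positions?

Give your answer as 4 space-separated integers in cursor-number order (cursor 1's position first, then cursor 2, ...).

Answer: 4 4 4 4

Derivation:
After op 1 (delete): buffer="co" (len 2), cursors c1@0 c2@2 c3@2, authorship ..
After op 2 (delete): buffer="" (len 0), cursors c1@0 c2@0 c3@0, authorship 
After op 3 (add_cursor(0)): buffer="" (len 0), cursors c1@0 c2@0 c3@0 c4@0, authorship 
After op 4 (move_right): buffer="" (len 0), cursors c1@0 c2@0 c3@0 c4@0, authorship 
After op 5 (insert('v')): buffer="vvvv" (len 4), cursors c1@4 c2@4 c3@4 c4@4, authorship 1234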